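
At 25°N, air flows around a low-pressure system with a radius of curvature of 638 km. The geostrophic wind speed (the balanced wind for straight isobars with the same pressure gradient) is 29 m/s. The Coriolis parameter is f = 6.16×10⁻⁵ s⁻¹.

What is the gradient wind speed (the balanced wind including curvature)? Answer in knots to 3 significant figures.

37.7 knots

Around a low, centrifugal force acts outward with Coriolis, so pressure-gradient force balances both:
(1/ρ)|∂P/∂n| = fV + V²/R  →  V² + fR·V − fR·V_g = 0
With fR = 6.16×10⁻⁵ × 638×10³ m = 39.3 m/s:
V = [−fR + √((fR)² + 4 fR V_g)]/2 = [−39.3 + √(39.3² + 4×39.3×29)]/2 = 19.4 m/s
Subgeostrophic (V < V_g = 29 m/s), as expected around a low.
Converting: 19.4 m/s × 1.944 = 37.7 knots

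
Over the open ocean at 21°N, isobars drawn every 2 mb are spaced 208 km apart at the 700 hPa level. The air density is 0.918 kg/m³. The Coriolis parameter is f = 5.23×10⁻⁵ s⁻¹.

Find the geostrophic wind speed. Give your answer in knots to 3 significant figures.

Pressure gradient: |∂P/∂n| = 200 Pa / 208000 m = 9.62×10⁻⁴ Pa/m
Geostrophic balance (pressure-gradient force = Coriolis force):
V_g = (1/(fρ)) |∂P/∂n| = 9.62×10⁻⁴ / (5.23×10⁻⁵ × 0.918) = 20.0 m/s
Converting: 20.0 m/s × 1.944 = 38.9 knots

38.9 knots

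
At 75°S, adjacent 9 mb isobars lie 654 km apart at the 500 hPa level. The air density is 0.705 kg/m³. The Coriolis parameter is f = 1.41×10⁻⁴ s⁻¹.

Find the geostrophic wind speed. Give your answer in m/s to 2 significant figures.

14 m/s

Pressure gradient: |∂P/∂n| = 900 Pa / 654000 m = 1.38×10⁻³ Pa/m
Geostrophic balance (pressure-gradient force = Coriolis force):
V_g = (1/(fρ)) |∂P/∂n| = 1.38×10⁻³ / (1.41×10⁻⁴ × 0.705) = 13.8 m/s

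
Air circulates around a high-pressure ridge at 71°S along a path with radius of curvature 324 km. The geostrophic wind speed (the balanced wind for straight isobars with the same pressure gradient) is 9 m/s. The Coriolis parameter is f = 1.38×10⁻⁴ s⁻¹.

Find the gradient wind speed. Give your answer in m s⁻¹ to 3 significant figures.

Around a high, pressure-gradient force acts outward with centrifugal, so Coriolis balances both:
fV = (1/ρ)|∂P/∂n| + V²/R  →  V² − fR·V + fR·V_g = 0
With fR = 1.38×10⁻⁴ × 324×10³ m = 44.7 m/s:
V = [fR − √((fR)² − 4 fR V_g)]/2 = [44.7 − √(44.7² − 4×44.7×9)]/2 = 12.5 m/s
Supergeostrophic (V > V_g = 9 m/s), as expected around a high.

12.5 m s⁻¹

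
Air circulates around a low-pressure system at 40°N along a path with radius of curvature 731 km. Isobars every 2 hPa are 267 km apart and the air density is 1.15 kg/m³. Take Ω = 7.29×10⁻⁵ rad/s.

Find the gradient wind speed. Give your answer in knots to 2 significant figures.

12 knots

Coriolis parameter at 40°N:
f = 2Ω sin φ = 2 × 7.29×10⁻⁵ × sin 40° = 9.37×10⁻⁵ s⁻¹
Pressure gradient: |∂P/∂n| = 200 Pa / 267000 m = 7.49×10⁻⁴ Pa/m
Geostrophic speed: V_g = |∂P/∂n|/(fρ) = 7.49×10⁻⁴/(9.37×10⁻⁵ × 1.15) = 6.95 m/s
Around a low, centrifugal force acts outward with Coriolis, so pressure-gradient force balances both:
(1/ρ)|∂P/∂n| = fV + V²/R  →  V² + fR·V − fR·V_g = 0
With fR = 9.37×10⁻⁵ × 731×10³ m = 68.5 m/s:
V = [−fR + √((fR)² + 4 fR V_g)]/2 = [−68.5 + √(68.5² + 4×68.5×6.95)]/2 = 6.36 m/s
Subgeostrophic (V < V_g = 6.95 m/s), as expected around a low.
Converting: 6.36 m/s × 1.944 = 12 knots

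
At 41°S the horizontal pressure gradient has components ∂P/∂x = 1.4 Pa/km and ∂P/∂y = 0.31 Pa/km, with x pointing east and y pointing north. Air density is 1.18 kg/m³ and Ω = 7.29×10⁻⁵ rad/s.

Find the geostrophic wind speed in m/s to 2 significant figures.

13 m/s

Coriolis parameter at 41°S:
f = 2Ω sin φ = 2 × 7.29×10⁻⁵ × sin 41° = 9.57×10⁻⁵ s⁻¹
In the Southern Hemisphere f is negative: f = −9.57×10⁻⁵ s⁻¹.
Component geostrophic relations (x east, y north):
u_g = −(1/(fρ)) ∂P/∂y,  v_g = (1/(fρ)) ∂P/∂x
u_g = −(0.31×10⁻³)/(−9.57×10⁻⁵ × 1.18) = 2.75 m/s;  v_g = (1.4×10⁻³)/(−9.57×10⁻⁵ × 1.18) = −12.4 m/s
|V_g| = √(u_g² + v_g²) = 12.7 m/s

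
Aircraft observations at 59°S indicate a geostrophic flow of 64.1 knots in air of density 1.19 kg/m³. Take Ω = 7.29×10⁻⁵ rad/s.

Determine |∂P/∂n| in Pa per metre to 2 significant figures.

4.9×10⁻³ Pa/m

Coriolis parameter at 59°S:
f = 2Ω sin φ = 2 × 7.29×10⁻⁵ × sin 59° = 1.25×10⁻⁴ s⁻¹
Wind speed in SI: 64.1 knots = 33.0 m/s
Geostrophic balance rearranged: |∂P/∂n| = f ρ V_g
|∂P/∂n| = 1.25×10⁻⁴ × 1.19 × 33.0 = 4.90×10⁻³ Pa/m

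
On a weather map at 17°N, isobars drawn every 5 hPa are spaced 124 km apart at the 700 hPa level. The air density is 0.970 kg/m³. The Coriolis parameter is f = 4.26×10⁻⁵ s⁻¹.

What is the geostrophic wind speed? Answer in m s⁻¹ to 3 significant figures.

Pressure gradient: |∂P/∂n| = 500 Pa / 124000 m = 4.03×10⁻³ Pa/m
Geostrophic balance (pressure-gradient force = Coriolis force):
V_g = (1/(fρ)) |∂P/∂n| = 4.03×10⁻³ / (4.26×10⁻⁵ × 0.970) = 97.6 m/s

97.6 m s⁻¹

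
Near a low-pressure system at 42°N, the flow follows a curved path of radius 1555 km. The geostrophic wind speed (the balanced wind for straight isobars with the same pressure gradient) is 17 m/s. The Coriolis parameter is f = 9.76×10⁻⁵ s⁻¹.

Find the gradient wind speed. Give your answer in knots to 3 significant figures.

Around a low, centrifugal force acts outward with Coriolis, so pressure-gradient force balances both:
(1/ρ)|∂P/∂n| = fV + V²/R  →  V² + fR·V − fR·V_g = 0
With fR = 9.76×10⁻⁵ × 1555×10³ m = 152 m/s:
V = [−fR + √((fR)² + 4 fR V_g)]/2 = [−152 + √(152² + 4×152×17)]/2 = 15.4 m/s
Subgeostrophic (V < V_g = 17 m/s), as expected around a low.
Converting: 15.4 m/s × 1.944 = 30.0 knots

30.0 knots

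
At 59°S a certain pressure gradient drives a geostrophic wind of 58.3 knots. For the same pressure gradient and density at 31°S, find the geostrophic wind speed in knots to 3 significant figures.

97.0 knots

With the same pressure gradient and density, V_g ∝ 1/f ∝ 1/sin φ.
V₂ = V₁ · sin φ₁ / sin φ₂ = 58.3 × sin 59° / sin 31°
V₂ = 58.3 × 0.8572/0.5150 = 97.0 knots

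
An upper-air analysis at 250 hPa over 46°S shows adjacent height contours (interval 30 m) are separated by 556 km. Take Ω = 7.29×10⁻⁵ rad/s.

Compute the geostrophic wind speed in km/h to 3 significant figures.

Coriolis parameter at 46°S:
f = 2Ω sin φ = 2 × 7.29×10⁻⁵ × sin 46° = 1.05×10⁻⁴ s⁻¹
Height gradient: |∂Z/∂n| = 30 m / 556000 m = 5.40×10⁻⁵
On a pressure surface, geostrophic balance gives V_g = (g/f)|∂Z/∂n|:
V_g = 9.81 × 5.40×10⁻⁵ / 1.05×10⁻⁴ = 5.05 m/s
Converting: 5.05 m/s × 3.6 = 18.2 km/h

18.2 km/h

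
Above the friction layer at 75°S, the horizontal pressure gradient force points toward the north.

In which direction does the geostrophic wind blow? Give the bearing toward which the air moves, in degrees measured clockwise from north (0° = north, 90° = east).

The pressure-gradient force points toward the north (bearing 000°).
Geostrophic balance: in the Southern Hemisphere the Coriolis force deflects motion to the left, so the geostrophic wind blows 90° to the left of the pressure-gradient force (low pressure on the right).
Rotating 000° by 90° counterclockwise gives 270° — the wind blows toward the west.

270°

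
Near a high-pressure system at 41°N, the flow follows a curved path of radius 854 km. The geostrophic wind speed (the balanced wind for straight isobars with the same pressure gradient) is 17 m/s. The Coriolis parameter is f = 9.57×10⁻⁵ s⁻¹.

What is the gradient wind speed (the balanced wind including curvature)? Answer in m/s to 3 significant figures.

24.1 m/s

Around a high, pressure-gradient force acts outward with centrifugal, so Coriolis balances both:
fV = (1/ρ)|∂P/∂n| + V²/R  →  V² − fR·V + fR·V_g = 0
With fR = 9.57×10⁻⁵ × 854×10³ m = 81.7 m/s:
V = [fR − √((fR)² − 4 fR V_g)]/2 = [81.7 − √(81.7² − 4×81.7×17)]/2 = 24.1 m/s
Supergeostrophic (V > V_g = 17 m/s), as expected around a high.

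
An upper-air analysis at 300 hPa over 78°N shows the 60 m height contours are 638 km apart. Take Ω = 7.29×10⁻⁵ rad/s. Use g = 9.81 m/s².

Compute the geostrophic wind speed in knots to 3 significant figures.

12.6 knots

Coriolis parameter at 78°N:
f = 2Ω sin φ = 2 × 7.29×10⁻⁵ × sin 78° = 1.43×10⁻⁴ s⁻¹
Height gradient: |∂Z/∂n| = 60 m / 638000 m = 9.40×10⁻⁵
On a pressure surface, geostrophic balance gives V_g = (g/f)|∂Z/∂n|:
V_g = 9.81 × 9.40×10⁻⁵ / 1.43×10⁻⁴ = 6.47 m/s
Converting: 6.47 m/s × 1.944 = 12.6 knots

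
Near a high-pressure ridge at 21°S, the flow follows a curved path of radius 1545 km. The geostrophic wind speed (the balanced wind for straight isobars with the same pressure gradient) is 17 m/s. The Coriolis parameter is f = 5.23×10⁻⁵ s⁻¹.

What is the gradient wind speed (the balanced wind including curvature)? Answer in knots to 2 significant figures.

Around a high, pressure-gradient force acts outward with centrifugal, so Coriolis balances both:
fV = (1/ρ)|∂P/∂n| + V²/R  →  V² − fR·V + fR·V_g = 0
With fR = 5.23×10⁻⁵ × 1545×10³ m = 80.8 m/s:
V = [fR − √((fR)² − 4 fR V_g)]/2 = [80.8 − √(80.8² − 4×80.8×17)]/2 = 24.3 m/s
Supergeostrophic (V > V_g = 17 m/s), as expected around a high.
Converting: 24.3 m/s × 1.944 = 47 knots

47 knots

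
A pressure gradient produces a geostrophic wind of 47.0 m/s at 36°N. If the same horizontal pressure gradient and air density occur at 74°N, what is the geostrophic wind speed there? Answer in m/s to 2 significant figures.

With the same pressure gradient and density, V_g ∝ 1/f ∝ 1/sin φ.
V₂ = V₁ · sin φ₁ / sin φ₂ = 47.0 × sin 36° / sin 74°
V₂ = 47.0 × 0.5878/0.9613 = 29 m/s

29 m/s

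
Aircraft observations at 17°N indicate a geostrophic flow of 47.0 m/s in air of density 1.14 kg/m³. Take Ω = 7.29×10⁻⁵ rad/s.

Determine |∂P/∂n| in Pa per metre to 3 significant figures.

2.28×10⁻³ Pa/m

Coriolis parameter at 17°N:
f = 2Ω sin φ = 2 × 7.29×10⁻⁵ × sin 17° = 4.26×10⁻⁵ s⁻¹
Geostrophic balance rearranged: |∂P/∂n| = f ρ V_g
|∂P/∂n| = 4.26×10⁻⁵ × 1.14 × 47.0 = 2.28×10⁻³ Pa/m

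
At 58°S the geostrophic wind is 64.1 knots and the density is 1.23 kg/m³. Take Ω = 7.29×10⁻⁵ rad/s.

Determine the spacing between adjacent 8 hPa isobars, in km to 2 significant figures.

160 km

Coriolis parameter at 58°S:
f = 2Ω sin φ = 2 × 7.29×10⁻⁵ × sin 58° = 1.24×10⁻⁴ s⁻¹
Wind speed in SI: 64.1 knots = 33.0 m/s
Geostrophic balance rearranged: |∂P/∂n| = f ρ V_g
|∂P/∂n| = 1.24×10⁻⁴ × 1.23 × 33.0 = 5.02×10⁻³ Pa/m
Isobar spacing: Δn = ΔP/|∂P/∂n| = 800 Pa / 5.02×10⁻³ Pa/m = 159518 m ≈ 160 km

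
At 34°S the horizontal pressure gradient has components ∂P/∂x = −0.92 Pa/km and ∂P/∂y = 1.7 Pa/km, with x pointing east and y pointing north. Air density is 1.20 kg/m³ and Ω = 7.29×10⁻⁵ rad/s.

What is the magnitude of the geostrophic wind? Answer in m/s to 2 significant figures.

20 m/s

Coriolis parameter at 34°S:
f = 2Ω sin φ = 2 × 7.29×10⁻⁵ × sin 34° = 8.15×10⁻⁵ s⁻¹
In the Southern Hemisphere f is negative: f = −8.15×10⁻⁵ s⁻¹.
Component geostrophic relations (x east, y north):
u_g = −(1/(fρ)) ∂P/∂y,  v_g = (1/(fρ)) ∂P/∂x
u_g = −(1.7×10⁻³)/(−8.15×10⁻⁵ × 1.20) = 17.4 m/s;  v_g = (−0.92×10⁻³)/(−8.15×10⁻⁵ × 1.20) = 9.40 m/s
|V_g| = √(u_g² + v_g²) = 19.8 m/s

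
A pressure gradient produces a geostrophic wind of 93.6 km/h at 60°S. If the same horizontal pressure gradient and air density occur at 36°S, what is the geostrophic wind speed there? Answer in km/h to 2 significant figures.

With the same pressure gradient and density, V_g ∝ 1/f ∝ 1/sin φ.
V₂ = V₁ · sin φ₁ / sin φ₂ = 93.6 × sin 60° / sin 36°
V₂ = 93.6 × 0.8660/0.5878 = 140 km/h

140 km/h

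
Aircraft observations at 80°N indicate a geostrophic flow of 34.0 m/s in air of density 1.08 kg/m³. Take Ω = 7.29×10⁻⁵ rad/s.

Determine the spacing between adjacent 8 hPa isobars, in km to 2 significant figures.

Coriolis parameter at 80°N:
f = 2Ω sin φ = 2 × 7.29×10⁻⁵ × sin 80° = 1.44×10⁻⁴ s⁻¹
Geostrophic balance rearranged: |∂P/∂n| = f ρ V_g
|∂P/∂n| = 1.44×10⁻⁴ × 1.08 × 34.0 = 5.27×10⁻³ Pa/m
Isobar spacing: Δn = ΔP/|∂P/∂n| = 800 Pa / 5.27×10⁻³ Pa/m = 151732 m ≈ 150 km

150 km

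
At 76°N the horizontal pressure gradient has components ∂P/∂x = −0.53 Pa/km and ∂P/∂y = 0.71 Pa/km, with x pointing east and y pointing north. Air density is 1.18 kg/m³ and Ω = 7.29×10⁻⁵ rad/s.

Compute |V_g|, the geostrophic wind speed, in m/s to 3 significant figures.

5.31 m/s

Coriolis parameter at 76°N:
f = 2Ω sin φ = 2 × 7.29×10⁻⁵ × sin 76° = 1.41×10⁻⁴ s⁻¹
Component geostrophic relations (x east, y north):
u_g = −(1/(fρ)) ∂P/∂y,  v_g = (1/(fρ)) ∂P/∂x
u_g = −(0.71×10⁻³)/(1.41×10⁻⁴ × 1.18) = −4.25 m/s;  v_g = (−0.53×10⁻³)/(1.41×10⁻⁴ × 1.18) = −3.17 m/s
|V_g| = √(u_g² + v_g²) = 5.31 m/s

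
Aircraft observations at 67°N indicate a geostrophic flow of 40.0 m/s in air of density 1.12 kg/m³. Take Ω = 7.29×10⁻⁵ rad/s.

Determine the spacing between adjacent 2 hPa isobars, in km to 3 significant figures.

33.3 km

Coriolis parameter at 67°N:
f = 2Ω sin φ = 2 × 7.29×10⁻⁵ × sin 67° = 1.34×10⁻⁴ s⁻¹
Geostrophic balance rearranged: |∂P/∂n| = f ρ V_g
|∂P/∂n| = 1.34×10⁻⁴ × 1.12 × 40.0 = 6.01×10⁻³ Pa/m
Isobar spacing: Δn = ΔP/|∂P/∂n| = 200 Pa / 6.01×10⁻³ Pa/m = 33264 m ≈ 33.3 km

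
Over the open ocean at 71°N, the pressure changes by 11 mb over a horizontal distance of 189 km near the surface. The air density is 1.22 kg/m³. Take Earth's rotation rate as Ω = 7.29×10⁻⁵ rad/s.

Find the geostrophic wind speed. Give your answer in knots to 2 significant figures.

67 knots

Coriolis parameter at 71°N:
f = 2Ω sin φ = 2 × 7.29×10⁻⁵ × sin 71° = 1.38×10⁻⁴ s⁻¹
Pressure gradient: |∂P/∂n| = 1100 Pa / 189000 m = 5.82×10⁻³ Pa/m
Geostrophic balance (pressure-gradient force = Coriolis force):
V_g = (1/(fρ)) |∂P/∂n| = 5.82×10⁻³ / (1.38×10⁻⁴ × 1.22) = 34.6 m/s
Converting: 34.6 m/s × 1.944 = 67 knots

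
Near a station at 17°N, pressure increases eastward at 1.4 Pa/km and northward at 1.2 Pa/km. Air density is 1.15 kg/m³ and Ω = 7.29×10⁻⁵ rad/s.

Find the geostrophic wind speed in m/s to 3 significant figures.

37.6 m/s

Coriolis parameter at 17°N:
f = 2Ω sin φ = 2 × 7.29×10⁻⁵ × sin 17° = 4.26×10⁻⁵ s⁻¹
Component geostrophic relations (x east, y north):
u_g = −(1/(fρ)) ∂P/∂y,  v_g = (1/(fρ)) ∂P/∂x
u_g = −(1.2×10⁻³)/(4.26×10⁻⁵ × 1.15) = −24.5 m/s;  v_g = (1.4×10⁻³)/(4.26×10⁻⁵ × 1.15) = 28.6 m/s
|V_g| = √(u_g² + v_g²) = 37.6 m/s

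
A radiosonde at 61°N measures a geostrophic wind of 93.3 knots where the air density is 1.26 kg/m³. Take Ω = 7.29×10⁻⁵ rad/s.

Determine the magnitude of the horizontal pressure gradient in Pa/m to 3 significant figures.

Coriolis parameter at 61°N:
f = 2Ω sin φ = 2 × 7.29×10⁻⁵ × sin 61° = 1.28×10⁻⁴ s⁻¹
Wind speed in SI: 93.3 knots = 48.0 m/s
Geostrophic balance rearranged: |∂P/∂n| = f ρ V_g
|∂P/∂n| = 1.28×10⁻⁴ × 1.26 × 48.0 = 7.71×10⁻³ Pa/m

7.71×10⁻³ Pa/m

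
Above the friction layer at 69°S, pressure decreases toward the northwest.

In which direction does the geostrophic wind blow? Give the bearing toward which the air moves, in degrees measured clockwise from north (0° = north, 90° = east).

The pressure-gradient force points toward the northwest (bearing 315°).
Geostrophic balance: in the Southern Hemisphere the Coriolis force deflects motion to the left, so the geostrophic wind blows 90° to the left of the pressure-gradient force (low pressure on the right).
Rotating 315° by 90° counterclockwise gives 225° — the wind blows toward the southwest.

225°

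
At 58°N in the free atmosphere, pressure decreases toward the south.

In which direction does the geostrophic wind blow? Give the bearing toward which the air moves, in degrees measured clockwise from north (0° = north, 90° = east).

The pressure-gradient force points toward the south (bearing 180°).
Geostrophic balance: in the Northern Hemisphere the Coriolis force deflects motion to the right, so the geostrophic wind blows 90° to the right of the pressure-gradient force (low pressure on the left).
Rotating 180° by 90° clockwise gives 270° — the wind blows toward the west.

270°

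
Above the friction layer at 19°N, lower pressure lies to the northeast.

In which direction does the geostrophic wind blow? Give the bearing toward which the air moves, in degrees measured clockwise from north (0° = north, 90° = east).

135°

The pressure-gradient force points toward the northeast (bearing 045°).
Geostrophic balance: in the Northern Hemisphere the Coriolis force deflects motion to the right, so the geostrophic wind blows 90° to the right of the pressure-gradient force (low pressure on the left).
Rotating 045° by 90° clockwise gives 135° — the wind blows toward the southeast.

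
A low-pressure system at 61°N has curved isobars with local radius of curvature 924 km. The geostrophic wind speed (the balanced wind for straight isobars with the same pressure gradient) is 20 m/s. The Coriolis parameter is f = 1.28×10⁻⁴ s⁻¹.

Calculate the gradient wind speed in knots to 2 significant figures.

Around a low, centrifugal force acts outward with Coriolis, so pressure-gradient force balances both:
(1/ρ)|∂P/∂n| = fV + V²/R  →  V² + fR·V − fR·V_g = 0
With fR = 1.28×10⁻⁴ × 924×10³ m = 118 m/s:
V = [−fR + √((fR)² + 4 fR V_g)]/2 = [−118 + √(118² + 4×118×20)]/2 = 17.4 m/s
Subgeostrophic (V < V_g = 20 m/s), as expected around a low.
Converting: 17.4 m/s × 1.944 = 34 knots

34 knots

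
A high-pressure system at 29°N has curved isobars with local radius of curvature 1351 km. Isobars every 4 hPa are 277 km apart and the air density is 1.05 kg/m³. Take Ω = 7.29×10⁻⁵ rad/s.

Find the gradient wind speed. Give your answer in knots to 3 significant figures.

52.9 knots

Coriolis parameter at 29°N:
f = 2Ω sin φ = 2 × 7.29×10⁻⁵ × sin 29° = 7.07×10⁻⁵ s⁻¹
Pressure gradient: |∂P/∂n| = 400 Pa / 277000 m = 1.44×10⁻³ Pa/m
Geostrophic speed: V_g = |∂P/∂n|/(fρ) = 1.44×10⁻³/(7.07×10⁻⁵ × 1.05) = 19.5 m/s
Around a high, pressure-gradient force acts outward with centrifugal, so Coriolis balances both:
fV = (1/ρ)|∂P/∂n| + V²/R  →  V² − fR·V + fR·V_g = 0
With fR = 7.07×10⁻⁵ × 1351×10³ m = 95.5 m/s:
V = [fR − √((fR)² − 4 fR V_g)]/2 = [95.5 − √(95.5² − 4×95.5×19.5)]/2 = 27.2 m/s
Supergeostrophic (V > V_g = 19.5 m/s), as expected around a high.
Converting: 27.2 m/s × 1.944 = 52.9 knots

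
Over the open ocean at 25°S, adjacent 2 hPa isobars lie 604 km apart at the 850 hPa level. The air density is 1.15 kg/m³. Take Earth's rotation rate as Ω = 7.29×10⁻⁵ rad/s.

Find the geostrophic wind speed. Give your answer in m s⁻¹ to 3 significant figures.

Coriolis parameter at 25°S:
f = 2Ω sin φ = 2 × 7.29×10⁻⁵ × sin 25° = 6.16×10⁻⁵ s⁻¹
Pressure gradient: |∂P/∂n| = 200 Pa / 604000 m = 3.31×10⁻⁴ Pa/m
Geostrophic balance (pressure-gradient force = Coriolis force):
V_g = (1/(fρ)) |∂P/∂n| = 3.31×10⁻⁴ / (6.16×10⁻⁵ × 1.15) = 4.67 m/s

4.67 m s⁻¹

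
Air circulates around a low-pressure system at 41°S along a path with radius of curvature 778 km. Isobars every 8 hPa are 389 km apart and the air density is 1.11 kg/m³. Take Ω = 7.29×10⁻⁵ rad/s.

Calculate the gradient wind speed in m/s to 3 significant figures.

Coriolis parameter at 41°S:
f = 2Ω sin φ = 2 × 7.29×10⁻⁵ × sin 41° = 9.57×10⁻⁵ s⁻¹
Pressure gradient: |∂P/∂n| = 800 Pa / 389000 m = 2.06×10⁻³ Pa/m
Geostrophic speed: V_g = |∂P/∂n|/(fρ) = 2.06×10⁻³/(9.57×10⁻⁵ × 1.11) = 19.4 m/s
Around a low, centrifugal force acts outward with Coriolis, so pressure-gradient force balances both:
(1/ρ)|∂P/∂n| = fV + V²/R  →  V² + fR·V − fR·V_g = 0
With fR = 9.57×10⁻⁵ × 778×10³ m = 74.4 m/s:
V = [−fR + √((fR)² + 4 fR V_g)]/2 = [−74.4 + √(74.4² + 4×74.4×19.4)]/2 = 16 m/s
Subgeostrophic (V < V_g = 19.4 m/s), as expected around a low.

16.0 m/s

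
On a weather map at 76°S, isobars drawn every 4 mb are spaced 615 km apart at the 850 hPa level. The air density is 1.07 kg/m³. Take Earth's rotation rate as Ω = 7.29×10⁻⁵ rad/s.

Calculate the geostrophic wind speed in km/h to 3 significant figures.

Coriolis parameter at 76°S:
f = 2Ω sin φ = 2 × 7.29×10⁻⁵ × sin 76° = 1.41×10⁻⁴ s⁻¹
Pressure gradient: |∂P/∂n| = 400 Pa / 615000 m = 6.50×10⁻⁴ Pa/m
Geostrophic balance (pressure-gradient force = Coriolis force):
V_g = (1/(fρ)) |∂P/∂n| = 6.50×10⁻⁴ / (1.41×10⁻⁴ × 1.07) = 4.30 m/s
Converting: 4.30 m/s × 3.6 = 15.5 km/h

15.5 km/h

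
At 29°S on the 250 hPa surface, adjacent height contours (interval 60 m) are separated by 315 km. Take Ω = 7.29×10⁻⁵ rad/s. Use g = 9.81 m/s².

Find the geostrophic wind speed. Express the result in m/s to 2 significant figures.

26 m/s

Coriolis parameter at 29°S:
f = 2Ω sin φ = 2 × 7.29×10⁻⁵ × sin 29° = 7.07×10⁻⁵ s⁻¹
Height gradient: |∂Z/∂n| = 60 m / 315000 m = 1.90×10⁻⁴
On a pressure surface, geostrophic balance gives V_g = (g/f)|∂Z/∂n|:
V_g = 9.81 × 1.90×10⁻⁴ / 7.07×10⁻⁵ = 26.4 m/s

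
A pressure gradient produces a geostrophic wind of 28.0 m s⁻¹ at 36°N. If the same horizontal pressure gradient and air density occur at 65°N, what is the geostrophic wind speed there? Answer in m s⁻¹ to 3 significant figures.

18.2 m s⁻¹

With the same pressure gradient and density, V_g ∝ 1/f ∝ 1/sin φ.
V₂ = V₁ · sin φ₁ / sin φ₂ = 28.0 × sin 36° / sin 65°
V₂ = 28.0 × 0.5878/0.9063 = 18.2 m s⁻¹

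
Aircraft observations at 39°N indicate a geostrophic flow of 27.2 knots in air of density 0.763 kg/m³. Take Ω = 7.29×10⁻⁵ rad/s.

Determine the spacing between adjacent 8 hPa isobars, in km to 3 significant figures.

Coriolis parameter at 39°N:
f = 2Ω sin φ = 2 × 7.29×10⁻⁵ × sin 39° = 9.18×10⁻⁵ s⁻¹
Wind speed in SI: 27.2 knots = 14.0 m/s
Geostrophic balance rearranged: |∂P/∂n| = f ρ V_g
|∂P/∂n| = 9.18×10⁻⁵ × 0.763 × 14.0 = 9.80×10⁻⁴ Pa/m
Isobar spacing: Δn = ΔP/|∂P/∂n| = 800 Pa / 9.80×10⁻⁴ Pa/m = 816637 m ≈ 817 km

817 km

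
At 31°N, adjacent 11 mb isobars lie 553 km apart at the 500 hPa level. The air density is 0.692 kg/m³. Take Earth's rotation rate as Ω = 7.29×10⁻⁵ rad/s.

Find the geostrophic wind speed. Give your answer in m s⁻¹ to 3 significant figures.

38.3 m s⁻¹

Coriolis parameter at 31°N:
f = 2Ω sin φ = 2 × 7.29×10⁻⁵ × sin 31° = 7.51×10⁻⁵ s⁻¹
Pressure gradient: |∂P/∂n| = 1100 Pa / 553000 m = 1.99×10⁻³ Pa/m
Geostrophic balance (pressure-gradient force = Coriolis force):
V_g = (1/(fρ)) |∂P/∂n| = 1.99×10⁻³ / (7.51×10⁻⁵ × 0.692) = 38.3 m/s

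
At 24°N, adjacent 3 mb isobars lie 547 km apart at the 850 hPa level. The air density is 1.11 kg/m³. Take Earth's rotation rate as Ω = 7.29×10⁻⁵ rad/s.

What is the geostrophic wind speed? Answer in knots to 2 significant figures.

Coriolis parameter at 24°N:
f = 2Ω sin φ = 2 × 7.29×10⁻⁵ × sin 24° = 5.93×10⁻⁵ s⁻¹
Pressure gradient: |∂P/∂n| = 300 Pa / 547000 m = 5.48×10⁻⁴ Pa/m
Geostrophic balance (pressure-gradient force = Coriolis force):
V_g = (1/(fρ)) |∂P/∂n| = 5.48×10⁻⁴ / (5.93×10⁻⁵ × 1.11) = 8.33 m/s
Converting: 8.33 m/s × 1.944 = 16 knots

16 knots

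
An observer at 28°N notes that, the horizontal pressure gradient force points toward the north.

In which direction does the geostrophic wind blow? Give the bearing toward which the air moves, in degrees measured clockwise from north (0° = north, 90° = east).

090°

The pressure-gradient force points toward the north (bearing 000°).
Geostrophic balance: in the Northern Hemisphere the Coriolis force deflects motion to the right, so the geostrophic wind blows 90° to the right of the pressure-gradient force (low pressure on the left).
Rotating 000° by 90° clockwise gives 090° — the wind blows toward the east.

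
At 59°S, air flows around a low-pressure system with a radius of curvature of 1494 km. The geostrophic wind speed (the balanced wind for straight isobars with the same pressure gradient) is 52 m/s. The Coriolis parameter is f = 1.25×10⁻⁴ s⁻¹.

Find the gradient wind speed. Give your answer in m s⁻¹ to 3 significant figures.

42.4 m s⁻¹

Around a low, centrifugal force acts outward with Coriolis, so pressure-gradient force balances both:
(1/ρ)|∂P/∂n| = fV + V²/R  →  V² + fR·V − fR·V_g = 0
With fR = 1.25×10⁻⁴ × 1494×10³ m = 187 m/s:
V = [−fR + √((fR)² + 4 fR V_g)]/2 = [−187 + √(187² + 4×187×52)]/2 = 42.4 m/s
Subgeostrophic (V < V_g = 52 m/s), as expected around a low.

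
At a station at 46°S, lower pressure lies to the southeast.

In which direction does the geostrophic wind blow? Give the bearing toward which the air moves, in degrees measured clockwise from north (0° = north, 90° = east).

The pressure-gradient force points toward the southeast (bearing 135°).
Geostrophic balance: in the Southern Hemisphere the Coriolis force deflects motion to the left, so the geostrophic wind blows 90° to the left of the pressure-gradient force (low pressure on the right).
Rotating 135° by 90° counterclockwise gives 045° — the wind blows toward the northeast.

045°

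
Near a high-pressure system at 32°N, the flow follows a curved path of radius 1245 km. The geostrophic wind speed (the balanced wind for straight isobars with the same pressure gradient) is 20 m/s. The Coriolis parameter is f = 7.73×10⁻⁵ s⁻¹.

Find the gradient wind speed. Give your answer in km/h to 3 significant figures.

102 km/h

Around a high, pressure-gradient force acts outward with centrifugal, so Coriolis balances both:
fV = (1/ρ)|∂P/∂n| + V²/R  →  V² − fR·V + fR·V_g = 0
With fR = 7.73×10⁻⁵ × 1245×10³ m = 96.2 m/s:
V = [fR − √((fR)² − 4 fR V_g)]/2 = [96.2 − √(96.2² − 4×96.2×20)]/2 = 28.4 m/s
Supergeostrophic (V > V_g = 20 m/s), as expected around a high.
Converting: 28.4 m/s × 3.6 = 102 km/h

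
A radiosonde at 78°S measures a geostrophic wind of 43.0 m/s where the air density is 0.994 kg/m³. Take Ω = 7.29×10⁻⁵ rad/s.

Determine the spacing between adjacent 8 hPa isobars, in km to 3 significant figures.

131 km

Coriolis parameter at 78°S:
f = 2Ω sin φ = 2 × 7.29×10⁻⁵ × sin 78° = 1.43×10⁻⁴ s⁻¹
Geostrophic balance rearranged: |∂P/∂n| = f ρ V_g
|∂P/∂n| = 1.43×10⁻⁴ × 0.994 × 43.0 = 6.10×10⁻³ Pa/m
Isobar spacing: Δn = ΔP/|∂P/∂n| = 800 Pa / 6.10×10⁻³ Pa/m = 131242 m ≈ 131 km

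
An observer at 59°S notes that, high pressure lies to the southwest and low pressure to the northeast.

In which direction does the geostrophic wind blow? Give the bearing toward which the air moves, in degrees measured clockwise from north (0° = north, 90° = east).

315°

The pressure-gradient force points toward the northeast (bearing 045°).
Geostrophic balance: in the Southern Hemisphere the Coriolis force deflects motion to the left, so the geostrophic wind blows 90° to the left of the pressure-gradient force (low pressure on the right).
Rotating 045° by 90° counterclockwise gives 315° — the wind blows toward the northwest.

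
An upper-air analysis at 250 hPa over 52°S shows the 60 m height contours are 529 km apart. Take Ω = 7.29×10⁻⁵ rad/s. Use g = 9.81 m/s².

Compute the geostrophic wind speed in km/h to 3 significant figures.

Coriolis parameter at 52°S:
f = 2Ω sin φ = 2 × 7.29×10⁻⁵ × sin 52° = 1.15×10⁻⁴ s⁻¹
Height gradient: |∂Z/∂n| = 60 m / 529000 m = 1.13×10⁻⁴
On a pressure surface, geostrophic balance gives V_g = (g/f)|∂Z/∂n|:
V_g = 9.81 × 1.13×10⁻⁴ / 1.15×10⁻⁴ = 9.68 m/s
Converting: 9.68 m/s × 3.6 = 34.9 km/h

34.9 km/h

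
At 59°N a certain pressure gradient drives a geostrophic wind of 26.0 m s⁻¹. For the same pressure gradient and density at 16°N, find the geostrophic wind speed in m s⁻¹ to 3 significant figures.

80.9 m s⁻¹

With the same pressure gradient and density, V_g ∝ 1/f ∝ 1/sin φ.
V₂ = V₁ · sin φ₁ / sin φ₂ = 26.0 × sin 59° / sin 16°
V₂ = 26.0 × 0.8572/0.2756 = 80.9 m s⁻¹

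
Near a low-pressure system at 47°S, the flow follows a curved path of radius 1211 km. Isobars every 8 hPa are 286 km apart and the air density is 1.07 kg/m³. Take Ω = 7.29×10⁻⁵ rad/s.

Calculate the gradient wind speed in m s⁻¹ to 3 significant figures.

21.1 m s⁻¹

Coriolis parameter at 47°S:
f = 2Ω sin φ = 2 × 7.29×10⁻⁵ × sin 47° = 1.07×10⁻⁴ s⁻¹
Pressure gradient: |∂P/∂n| = 800 Pa / 286000 m = 2.80×10⁻³ Pa/m
Geostrophic speed: V_g = |∂P/∂n|/(fρ) = 2.80×10⁻³/(1.07×10⁻⁴ × 1.07) = 24.5 m/s
Around a low, centrifugal force acts outward with Coriolis, so pressure-gradient force balances both:
(1/ρ)|∂P/∂n| = fV + V²/R  →  V² + fR·V − fR·V_g = 0
With fR = 1.07×10⁻⁴ × 1211×10³ m = 129 m/s:
V = [−fR + √((fR)² + 4 fR V_g)]/2 = [−129 + √(129² + 4×129×24.5)]/2 = 21.1 m/s
Subgeostrophic (V < V_g = 24.5 m/s), as expected around a low.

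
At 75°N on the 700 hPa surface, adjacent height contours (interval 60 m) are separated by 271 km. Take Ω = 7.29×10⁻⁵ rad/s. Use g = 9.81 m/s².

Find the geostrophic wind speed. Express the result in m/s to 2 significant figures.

15 m/s

Coriolis parameter at 75°N:
f = 2Ω sin φ = 2 × 7.29×10⁻⁵ × sin 75° = 1.41×10⁻⁴ s⁻¹
Height gradient: |∂Z/∂n| = 60 m / 271000 m = 2.21×10⁻⁴
On a pressure surface, geostrophic balance gives V_g = (g/f)|∂Z/∂n|:
V_g = 9.81 × 2.21×10⁻⁴ / 1.41×10⁻⁴ = 15.4 m/s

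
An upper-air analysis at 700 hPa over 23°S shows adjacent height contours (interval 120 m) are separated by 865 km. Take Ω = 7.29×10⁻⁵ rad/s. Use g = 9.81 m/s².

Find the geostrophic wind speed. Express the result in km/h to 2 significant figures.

Coriolis parameter at 23°S:
f = 2Ω sin φ = 2 × 7.29×10⁻⁵ × sin 23° = 5.70×10⁻⁵ s⁻¹
Height gradient: |∂Z/∂n| = 120 m / 865000 m = 1.39×10⁻⁴
On a pressure surface, geostrophic balance gives V_g = (g/f)|∂Z/∂n|:
V_g = 9.81 × 1.39×10⁻⁴ / 5.70×10⁻⁵ = 23.9 m/s
Converting: 23.9 m/s × 3.6 = 86 km/h

86 km/h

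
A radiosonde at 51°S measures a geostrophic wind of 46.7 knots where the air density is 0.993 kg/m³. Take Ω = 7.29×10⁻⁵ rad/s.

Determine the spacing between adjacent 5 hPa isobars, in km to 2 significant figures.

180 km

Coriolis parameter at 51°S:
f = 2Ω sin φ = 2 × 7.29×10⁻⁵ × sin 51° = 1.13×10⁻⁴ s⁻¹
Wind speed in SI: 46.7 knots = 24.0 m/s
Geostrophic balance rearranged: |∂P/∂n| = f ρ V_g
|∂P/∂n| = 1.13×10⁻⁴ × 0.993 × 24.0 = 2.70×10⁻³ Pa/m
Isobar spacing: Δn = ΔP/|∂P/∂n| = 500 Pa / 2.70×10⁻³ Pa/m = 184972 m ≈ 180 km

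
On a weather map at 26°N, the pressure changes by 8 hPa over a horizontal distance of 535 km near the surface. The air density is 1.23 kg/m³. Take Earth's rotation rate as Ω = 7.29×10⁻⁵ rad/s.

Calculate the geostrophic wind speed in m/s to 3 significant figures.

19.0 m/s

Coriolis parameter at 26°N:
f = 2Ω sin φ = 2 × 7.29×10⁻⁵ × sin 26° = 6.39×10⁻⁵ s⁻¹
Pressure gradient: |∂P/∂n| = 800 Pa / 535000 m = 1.50×10⁻³ Pa/m
Geostrophic balance (pressure-gradient force = Coriolis force):
V_g = (1/(fρ)) |∂P/∂n| = 1.50×10⁻³ / (6.39×10⁻⁵ × 1.23) = 19.0 m/s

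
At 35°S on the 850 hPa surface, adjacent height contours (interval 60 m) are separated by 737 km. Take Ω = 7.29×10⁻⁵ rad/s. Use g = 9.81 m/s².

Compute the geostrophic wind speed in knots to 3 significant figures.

18.6 knots

Coriolis parameter at 35°S:
f = 2Ω sin φ = 2 × 7.29×10⁻⁵ × sin 35° = 8.36×10⁻⁵ s⁻¹
Height gradient: |∂Z/∂n| = 60 m / 737000 m = 8.14×10⁻⁵
On a pressure surface, geostrophic balance gives V_g = (g/f)|∂Z/∂n|:
V_g = 9.81 × 8.14×10⁻⁵ / 8.36×10⁻⁵ = 9.55 m/s
Converting: 9.55 m/s × 1.944 = 18.6 knots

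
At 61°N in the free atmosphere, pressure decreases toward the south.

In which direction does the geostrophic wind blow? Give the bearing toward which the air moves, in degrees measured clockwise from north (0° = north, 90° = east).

The pressure-gradient force points toward the south (bearing 180°).
Geostrophic balance: in the Northern Hemisphere the Coriolis force deflects motion to the right, so the geostrophic wind blows 90° to the right of the pressure-gradient force (low pressure on the left).
Rotating 180° by 90° clockwise gives 270° — the wind blows toward the west.

270°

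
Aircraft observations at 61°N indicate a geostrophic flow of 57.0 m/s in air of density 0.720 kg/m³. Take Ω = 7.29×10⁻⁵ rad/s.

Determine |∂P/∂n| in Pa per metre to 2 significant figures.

5.2×10⁻³ Pa/m

Coriolis parameter at 61°N:
f = 2Ω sin φ = 2 × 7.29×10⁻⁵ × sin 61° = 1.28×10⁻⁴ s⁻¹
Geostrophic balance rearranged: |∂P/∂n| = f ρ V_g
|∂P/∂n| = 1.28×10⁻⁴ × 0.720 × 57.0 = 5.23×10⁻³ Pa/m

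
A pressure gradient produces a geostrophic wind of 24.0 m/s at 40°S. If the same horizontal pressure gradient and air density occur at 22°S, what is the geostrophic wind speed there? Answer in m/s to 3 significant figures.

41.2 m/s

With the same pressure gradient and density, V_g ∝ 1/f ∝ 1/sin φ.
V₂ = V₁ · sin φ₁ / sin φ₂ = 24.0 × sin 40° / sin 22°
V₂ = 24.0 × 0.6428/0.3746 = 41.2 m/s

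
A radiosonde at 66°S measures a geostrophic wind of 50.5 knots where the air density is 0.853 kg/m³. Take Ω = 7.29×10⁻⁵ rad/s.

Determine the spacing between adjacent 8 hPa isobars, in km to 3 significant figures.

271 km

Coriolis parameter at 66°S:
f = 2Ω sin φ = 2 × 7.29×10⁻⁵ × sin 66° = 1.33×10⁻⁴ s⁻¹
Wind speed in SI: 50.5 knots = 26.0 m/s
Geostrophic balance rearranged: |∂P/∂n| = f ρ V_g
|∂P/∂n| = 1.33×10⁻⁴ × 0.853 × 26.0 = 2.95×10⁻³ Pa/m
Isobar spacing: Δn = ΔP/|∂P/∂n| = 800 Pa / 2.95×10⁻³ Pa/m = 271034 m ≈ 271 km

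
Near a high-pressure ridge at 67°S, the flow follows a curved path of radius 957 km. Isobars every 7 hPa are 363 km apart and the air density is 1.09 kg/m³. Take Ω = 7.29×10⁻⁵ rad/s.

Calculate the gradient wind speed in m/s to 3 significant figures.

Coriolis parameter at 67°S:
f = 2Ω sin φ = 2 × 7.29×10⁻⁵ × sin 67° = 1.34×10⁻⁴ s⁻¹
Pressure gradient: |∂P/∂n| = 700 Pa / 363000 m = 1.93×10⁻³ Pa/m
Geostrophic speed: V_g = |∂P/∂n|/(fρ) = 1.93×10⁻³/(1.34×10⁻⁴ × 1.09) = 13.2 m/s
Around a high, pressure-gradient force acts outward with centrifugal, so Coriolis balances both:
fV = (1/ρ)|∂P/∂n| + V²/R  →  V² − fR·V + fR·V_g = 0
With fR = 1.34×10⁻⁴ × 957×10³ m = 128 m/s:
V = [fR − √((fR)² − 4 fR V_g)]/2 = [128 − √(128² − 4×128×13.2)]/2 = 14.9 m/s
Supergeostrophic (V > V_g = 13.2 m/s), as expected around a high.

14.9 m/s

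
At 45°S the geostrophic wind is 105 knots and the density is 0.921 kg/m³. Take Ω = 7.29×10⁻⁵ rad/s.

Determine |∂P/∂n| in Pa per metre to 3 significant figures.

Coriolis parameter at 45°S:
f = 2Ω sin φ = 2 × 7.29×10⁻⁵ × sin 45° = 1.03×10⁻⁴ s⁻¹
Wind speed in SI: 105 knots = 54.0 m/s
Geostrophic balance rearranged: |∂P/∂n| = f ρ V_g
|∂P/∂n| = 1.03×10⁻⁴ × 0.921 × 54.0 = 5.13×10⁻³ Pa/m

5.13×10⁻³ Pa/m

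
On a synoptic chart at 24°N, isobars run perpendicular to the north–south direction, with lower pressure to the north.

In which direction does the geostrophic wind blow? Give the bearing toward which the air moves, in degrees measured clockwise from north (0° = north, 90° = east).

090°

The pressure-gradient force points toward the north (bearing 000°).
Geostrophic balance: in the Northern Hemisphere the Coriolis force deflects motion to the right, so the geostrophic wind blows 90° to the right of the pressure-gradient force (low pressure on the left).
Rotating 000° by 90° clockwise gives 090° — the wind blows toward the east.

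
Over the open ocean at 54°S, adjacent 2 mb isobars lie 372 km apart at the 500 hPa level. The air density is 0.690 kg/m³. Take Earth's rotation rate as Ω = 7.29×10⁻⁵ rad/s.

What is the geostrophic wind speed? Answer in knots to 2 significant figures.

Coriolis parameter at 54°S:
f = 2Ω sin φ = 2 × 7.29×10⁻⁵ × sin 54° = 1.18×10⁻⁴ s⁻¹
Pressure gradient: |∂P/∂n| = 200 Pa / 372000 m = 5.38×10⁻⁴ Pa/m
Geostrophic balance (pressure-gradient force = Coriolis force):
V_g = (1/(fρ)) |∂P/∂n| = 5.38×10⁻⁴ / (1.18×10⁻⁴ × 0.690) = 6.61 m/s
Converting: 6.61 m/s × 1.944 = 13 knots

13 knots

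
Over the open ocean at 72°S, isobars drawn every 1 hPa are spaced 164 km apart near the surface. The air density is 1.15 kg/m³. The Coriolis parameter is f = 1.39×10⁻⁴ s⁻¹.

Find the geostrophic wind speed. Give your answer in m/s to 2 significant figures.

3.8 m/s

Pressure gradient: |∂P/∂n| = 100 Pa / 164000 m = 6.10×10⁻⁴ Pa/m
Geostrophic balance (pressure-gradient force = Coriolis force):
V_g = (1/(fρ)) |∂P/∂n| = 6.10×10⁻⁴ / (1.39×10⁻⁴ × 1.15) = 3.81 m/s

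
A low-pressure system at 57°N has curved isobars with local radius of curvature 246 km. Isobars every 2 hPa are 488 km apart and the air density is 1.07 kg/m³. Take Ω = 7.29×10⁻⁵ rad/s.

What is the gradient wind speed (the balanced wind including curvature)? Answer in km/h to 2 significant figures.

Coriolis parameter at 57°N:
f = 2Ω sin φ = 2 × 7.29×10⁻⁵ × sin 57° = 1.22×10⁻⁴ s⁻¹
Pressure gradient: |∂P/∂n| = 200 Pa / 488000 m = 4.10×10⁻⁴ Pa/m
Geostrophic speed: V_g = |∂P/∂n|/(fρ) = 4.10×10⁻⁴/(1.22×10⁻⁴ × 1.07) = 3.13 m/s
Around a low, centrifugal force acts outward with Coriolis, so pressure-gradient force balances both:
(1/ρ)|∂P/∂n| = fV + V²/R  →  V² + fR·V − fR·V_g = 0
With fR = 1.22×10⁻⁴ × 246×10³ m = 30.1 m/s:
V = [−fR + √((fR)² + 4 fR V_g)]/2 = [−30.1 + √(30.1² + 4×30.1×3.13)]/2 = 2.86 m/s
Subgeostrophic (V < V_g = 3.13 m/s), as expected around a low.
Converting: 2.86 m/s × 3.6 = 10 km/h

10 km/h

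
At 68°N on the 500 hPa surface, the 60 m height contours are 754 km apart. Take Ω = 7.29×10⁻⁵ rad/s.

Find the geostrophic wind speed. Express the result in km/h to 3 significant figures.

20.8 km/h

Coriolis parameter at 68°N:
f = 2Ω sin φ = 2 × 7.29×10⁻⁵ × sin 68° = 1.35×10⁻⁴ s⁻¹
Height gradient: |∂Z/∂n| = 60 m / 754000 m = 7.96×10⁻⁵
On a pressure surface, geostrophic balance gives V_g = (g/f)|∂Z/∂n|:
V_g = 9.81 × 7.96×10⁻⁵ / 1.35×10⁻⁴ = 5.77 m/s
Converting: 5.77 m/s × 3.6 = 20.8 km/h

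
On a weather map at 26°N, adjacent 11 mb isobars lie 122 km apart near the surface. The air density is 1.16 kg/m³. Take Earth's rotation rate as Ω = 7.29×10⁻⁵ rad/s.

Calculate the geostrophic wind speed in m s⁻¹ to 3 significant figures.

122 m s⁻¹

Coriolis parameter at 26°N:
f = 2Ω sin φ = 2 × 7.29×10⁻⁵ × sin 26° = 6.39×10⁻⁵ s⁻¹
Pressure gradient: |∂P/∂n| = 1100 Pa / 122000 m = 9.02×10⁻³ Pa/m
Geostrophic balance (pressure-gradient force = Coriolis force):
V_g = (1/(fρ)) |∂P/∂n| = 9.02×10⁻³ / (6.39×10⁻⁵ × 1.16) = 122 m/s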